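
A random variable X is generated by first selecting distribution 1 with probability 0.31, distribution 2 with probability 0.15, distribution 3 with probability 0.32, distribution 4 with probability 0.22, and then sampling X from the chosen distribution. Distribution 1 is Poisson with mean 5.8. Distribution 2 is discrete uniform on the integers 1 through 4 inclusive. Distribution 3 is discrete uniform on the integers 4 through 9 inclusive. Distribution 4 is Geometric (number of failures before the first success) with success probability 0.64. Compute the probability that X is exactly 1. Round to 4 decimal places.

0.0936

Conditional on each component, P(X = 1): 1: 0.0175598; 2: 0.25; 3: 0; 4: 0.2304.
By total probability, P(X = 1) = 0.31·0.0175598 + 0.15·0.25 + 0.32·0 + 0.22·0.2304 = 0.0936315.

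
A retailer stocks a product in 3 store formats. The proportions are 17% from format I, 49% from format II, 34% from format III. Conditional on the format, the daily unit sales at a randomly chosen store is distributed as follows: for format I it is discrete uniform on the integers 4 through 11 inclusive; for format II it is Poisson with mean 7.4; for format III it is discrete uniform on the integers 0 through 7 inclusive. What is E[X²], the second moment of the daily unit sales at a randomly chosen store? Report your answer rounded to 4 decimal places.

46.8634

For each component E[X²] = Var + (mean)², giving I: 61.5; II: 62.16; III: 17.5.
Overall E[X²] = 0.17·61.5 + 0.49·62.16 + 0.34·17.5 = 46.8634.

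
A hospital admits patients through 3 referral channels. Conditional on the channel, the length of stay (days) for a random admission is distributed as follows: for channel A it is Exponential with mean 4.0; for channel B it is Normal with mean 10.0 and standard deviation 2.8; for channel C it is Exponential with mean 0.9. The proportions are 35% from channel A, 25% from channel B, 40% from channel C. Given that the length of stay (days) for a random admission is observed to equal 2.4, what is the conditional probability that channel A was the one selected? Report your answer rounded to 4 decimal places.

0.6018

Likelihoods f(2.4 | ·): A: 0.137203; B: 0.00358058; C: 0.0772038.
Posterior ∝ prior × likelihood. Numerator for A: 0.35·0.137203 = 0.048021.
Normalizing constant: 0.35·0.137203 + 0.25·0.00358058 + 0.4·0.0772038 = 0.0797977.
P(A | observation) = 0.048021 / 0.0797977 = 0.601785.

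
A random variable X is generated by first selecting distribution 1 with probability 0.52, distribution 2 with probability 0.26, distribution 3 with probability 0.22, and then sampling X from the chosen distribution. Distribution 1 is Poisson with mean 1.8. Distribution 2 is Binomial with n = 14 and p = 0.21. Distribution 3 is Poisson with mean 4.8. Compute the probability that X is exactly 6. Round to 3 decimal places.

Conditional on each component, P(X = 6): 1: 0.00780859; 2: 0.039074; 3: 0.139798.
By total probability, P(X = 6) = 0.52·0.00780859 + 0.26·0.039074 + 0.22·0.139798 = 0.0449753.

0.045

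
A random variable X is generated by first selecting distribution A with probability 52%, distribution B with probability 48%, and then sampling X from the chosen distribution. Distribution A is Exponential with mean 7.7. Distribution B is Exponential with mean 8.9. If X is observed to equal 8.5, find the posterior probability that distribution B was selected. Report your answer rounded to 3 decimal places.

Likelihoods f(8.5 | ·): A: 0.0430619; B: 0.0432349.
Posterior ∝ prior × likelihood. Numerator for B: 0.48·0.0432349 = 0.0207527.
Normalizing constant: 0.52·0.0430619 + 0.48·0.0432349 = 0.0431449.
P(B | observation) = 0.0207527 / 0.0431449 = 0.481001.

0.481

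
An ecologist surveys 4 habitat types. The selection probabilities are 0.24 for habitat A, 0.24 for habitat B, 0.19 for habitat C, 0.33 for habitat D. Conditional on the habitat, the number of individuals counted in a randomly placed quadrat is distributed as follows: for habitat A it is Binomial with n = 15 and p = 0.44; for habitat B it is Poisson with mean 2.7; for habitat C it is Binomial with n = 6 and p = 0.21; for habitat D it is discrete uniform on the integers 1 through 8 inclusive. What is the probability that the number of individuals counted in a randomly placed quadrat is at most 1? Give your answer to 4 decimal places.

0.2213

Conditional on each habitat, P(X ≤ 1): A: 0.00213573; B: 0.24866; C: 0.630797; D: 0.125.
By total probability, P(X ≤ 1) = 0.24·0.00213573 + 0.24·0.24866 + 0.19·0.630797 + 0.33·0.125 = 0.221292.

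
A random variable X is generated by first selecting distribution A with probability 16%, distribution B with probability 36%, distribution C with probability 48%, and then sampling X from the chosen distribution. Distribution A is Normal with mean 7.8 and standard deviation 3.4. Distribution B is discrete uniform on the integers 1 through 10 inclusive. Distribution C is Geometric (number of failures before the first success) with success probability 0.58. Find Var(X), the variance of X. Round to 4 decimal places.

13.5102

Per component, A: μ=7.8, E[X²]=72.4; B: μ=5.5, E[X²]=38.5; C: μ=0.724138, E[X²]=1.77289.
E[X] = 0.16·7.8 + 0.36·5.5 + 0.48·0.724138 = 3.57559.
E[X²] = 0.16·72.4 + 0.36·38.5 + 0.48·1.77289 = 26.295.
Var(X) = E[X²] − (E[X])² = 26.295 − 12.7848 = 13.5102.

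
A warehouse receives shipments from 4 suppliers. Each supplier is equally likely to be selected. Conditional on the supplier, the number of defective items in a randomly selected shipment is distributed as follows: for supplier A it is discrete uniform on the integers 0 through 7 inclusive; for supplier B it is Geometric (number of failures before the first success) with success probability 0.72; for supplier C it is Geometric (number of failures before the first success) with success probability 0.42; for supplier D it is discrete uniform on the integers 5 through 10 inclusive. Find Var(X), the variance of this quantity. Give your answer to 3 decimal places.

Per component, A: μ=3.5, E[X²]=17.5; B: μ=0.388889, E[X²]=0.691358; C: μ=1.38095, E[X²]=5.19501; D: μ=7.5, E[X²]=59.1667.
E[X] = 0.25·3.5 + 0.25·0.388889 + 0.25·1.38095 + 0.25·7.5 = 3.19246.
E[X²] = 0.25·17.5 + 0.25·0.691358 + 0.25·5.19501 + 0.25·59.1667 = 20.6383.
Var(X) = E[X²] − (E[X])² = 20.6383 − 10.1918 = 10.4465.

10.446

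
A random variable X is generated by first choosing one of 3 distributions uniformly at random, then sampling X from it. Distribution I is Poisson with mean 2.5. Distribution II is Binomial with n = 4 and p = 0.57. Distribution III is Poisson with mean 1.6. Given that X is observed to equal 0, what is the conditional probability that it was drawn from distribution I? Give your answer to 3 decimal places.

0.258

Likelihoods P(X=0 | ·): I: 0.082085; II: 0.034188; III: 0.201897.
Posterior ∝ prior × likelihood. Numerator for I: 0.333333·0.082085 = 0.0273617.
Normalizing constant: 0.333333·0.082085 + 0.333333·0.034188 + 0.333333·0.201897 = 0.106057.
P(I | observation) = 0.0273617 / 0.106057 = 0.257991.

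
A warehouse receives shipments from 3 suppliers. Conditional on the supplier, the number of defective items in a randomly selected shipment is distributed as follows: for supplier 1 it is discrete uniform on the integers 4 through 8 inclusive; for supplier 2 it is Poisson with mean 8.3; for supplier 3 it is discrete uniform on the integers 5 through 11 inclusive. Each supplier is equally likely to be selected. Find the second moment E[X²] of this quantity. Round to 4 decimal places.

For each component E[X²] = Var + (mean)², giving 1: 38; 2: 77.19; 3: 68.
Overall E[X²] = 0.333333·38 + 0.333333·77.19 + 0.333333·68 = 61.0633.

61.0633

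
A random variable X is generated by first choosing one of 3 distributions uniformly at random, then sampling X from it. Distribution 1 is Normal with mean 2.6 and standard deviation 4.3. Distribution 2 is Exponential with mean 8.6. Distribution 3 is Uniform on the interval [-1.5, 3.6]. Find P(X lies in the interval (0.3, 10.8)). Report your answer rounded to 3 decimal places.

0.668

Conditional on each component, P(0.3 < X < 10.8): 1: 0.675373; 2: 0.680874; 3: 0.647059.
By total probability, P(0.3 < X < 10.8) = 0.333333·0.675373 + 0.333333·0.680874 + 0.333333·0.647059 = 0.667769.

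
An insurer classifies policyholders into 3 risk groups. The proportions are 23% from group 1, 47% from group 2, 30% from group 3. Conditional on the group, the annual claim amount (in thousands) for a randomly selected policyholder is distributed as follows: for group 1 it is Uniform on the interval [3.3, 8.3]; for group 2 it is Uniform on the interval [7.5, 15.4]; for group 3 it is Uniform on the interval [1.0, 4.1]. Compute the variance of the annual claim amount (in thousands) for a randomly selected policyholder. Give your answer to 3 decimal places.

Per component, 1: μ=5.8, E[X²]=35.7233; 2: μ=11.45, E[X²]=136.303; 3: μ=2.55, E[X²]=7.30333.
E[X] = 0.23·5.8 + 0.47·11.45 + 0.3·2.55 = 7.4805.
E[X²] = 0.23·35.7233 + 0.47·136.303 + 0.3·7.30333 = 74.4699.
Var(X) = E[X²] − (E[X])² = 74.4699 − 55.9579 = 18.5121.

18.512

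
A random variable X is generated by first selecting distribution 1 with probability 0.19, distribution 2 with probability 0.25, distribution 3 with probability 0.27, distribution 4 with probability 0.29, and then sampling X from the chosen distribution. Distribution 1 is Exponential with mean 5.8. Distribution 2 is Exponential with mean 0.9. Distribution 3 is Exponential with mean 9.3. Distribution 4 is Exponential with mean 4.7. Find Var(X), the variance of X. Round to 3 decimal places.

Per component, 1: μ=5.8, E[X²]=67.28; 2: μ=0.9, E[X²]=1.62; 3: μ=9.3, E[X²]=172.98; 4: μ=4.7, E[X²]=44.18.
E[X] = 0.19·5.8 + 0.25·0.9 + 0.27·9.3 + 0.29·4.7 = 5.201.
E[X²] = 0.19·67.28 + 0.25·1.62 + 0.27·172.98 + 0.29·44.18 = 72.705.
Var(X) = E[X²] − (E[X])² = 72.705 − 27.0504 = 45.6546.

45.655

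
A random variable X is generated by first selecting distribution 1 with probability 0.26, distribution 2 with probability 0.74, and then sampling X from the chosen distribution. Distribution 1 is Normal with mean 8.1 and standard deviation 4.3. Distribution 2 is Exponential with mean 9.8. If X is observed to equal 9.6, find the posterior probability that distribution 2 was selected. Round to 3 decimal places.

0.555

Likelihoods f(9.6 | ·): 1: 0.0873007; 2: 0.0383127.
Posterior ∝ prior × likelihood. Numerator for 2: 0.74·0.0383127 = 0.0283514.
Normalizing constant: 0.26·0.0873007 + 0.74·0.0383127 = 0.0510496.
P(2 | observation) = 0.0283514 / 0.0510496 = 0.55537.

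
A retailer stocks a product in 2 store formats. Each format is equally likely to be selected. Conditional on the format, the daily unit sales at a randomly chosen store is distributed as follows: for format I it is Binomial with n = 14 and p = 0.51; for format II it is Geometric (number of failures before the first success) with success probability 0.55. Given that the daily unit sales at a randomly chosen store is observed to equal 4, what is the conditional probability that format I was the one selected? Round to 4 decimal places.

Likelihoods P(X=4 | ·): I: 0.0540351; II: 0.0225534.
Posterior ∝ prior × likelihood. Numerator for I: 0.5·0.0540351 = 0.0270175.
Normalizing constant: 0.5·0.0540351 + 0.5·0.0225534 = 0.0382942.
P(I | observation) = 0.0270175 / 0.0382942 = 0.705524.

0.7055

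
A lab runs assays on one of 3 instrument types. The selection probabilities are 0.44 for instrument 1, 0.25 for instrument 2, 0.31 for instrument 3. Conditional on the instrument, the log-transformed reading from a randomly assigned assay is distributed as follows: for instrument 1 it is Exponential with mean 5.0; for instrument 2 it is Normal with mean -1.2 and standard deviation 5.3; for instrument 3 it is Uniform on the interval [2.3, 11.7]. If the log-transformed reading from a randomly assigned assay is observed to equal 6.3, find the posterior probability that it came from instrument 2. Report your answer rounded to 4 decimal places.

0.1066

Likelihoods f(6.3 | ·): 1: 0.0567308; 2: 0.0276566; 3: 0.106383.
Posterior ∝ prior × likelihood. Numerator for 2: 0.25·0.0276566 = 0.00691415.
Normalizing constant: 0.44·0.0567308 + 0.25·0.0276566 + 0.31·0.106383 = 0.0648544.
P(2 | observation) = 0.00691415 / 0.0648544 = 0.10661.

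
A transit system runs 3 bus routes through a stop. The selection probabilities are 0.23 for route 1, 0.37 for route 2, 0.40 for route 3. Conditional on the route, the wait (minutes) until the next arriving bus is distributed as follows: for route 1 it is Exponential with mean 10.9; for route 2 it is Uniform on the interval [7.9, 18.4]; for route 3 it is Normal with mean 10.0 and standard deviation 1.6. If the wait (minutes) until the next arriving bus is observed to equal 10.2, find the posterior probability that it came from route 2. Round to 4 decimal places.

Likelihoods f(10.2 | ·): 1: 0.035989; 2: 0.0952381; 3: 0.247399.
Posterior ∝ prior × likelihood. Numerator for 2: 0.37·0.0952381 = 0.0352381.
Normalizing constant: 0.23·0.035989 + 0.37·0.0952381 + 0.4·0.247399 = 0.142475.
P(2 | observation) = 0.0352381 / 0.142475 = 0.247328.

0.2473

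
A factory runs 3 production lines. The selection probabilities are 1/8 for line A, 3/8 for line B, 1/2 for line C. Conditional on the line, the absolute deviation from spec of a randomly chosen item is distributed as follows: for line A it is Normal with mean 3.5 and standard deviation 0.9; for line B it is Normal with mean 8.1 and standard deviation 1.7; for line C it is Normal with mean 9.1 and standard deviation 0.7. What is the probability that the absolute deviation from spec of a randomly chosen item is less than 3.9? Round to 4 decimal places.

0.0865

Conditional on each line, P(X < 3.9): A: 0.671639; B: 0.00674455; C: 5.49005e-14.
By total probability, P(X < 3.9) = 0.125·0.671639 + 0.375·0.00674455 + 0.5·5.49005e-14 = 0.0864841.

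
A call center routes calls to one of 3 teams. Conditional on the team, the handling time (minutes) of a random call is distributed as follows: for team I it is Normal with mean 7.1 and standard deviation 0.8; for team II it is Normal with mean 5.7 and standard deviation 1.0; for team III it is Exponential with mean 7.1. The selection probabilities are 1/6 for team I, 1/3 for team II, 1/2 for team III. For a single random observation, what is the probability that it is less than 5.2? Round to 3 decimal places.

0.364

Conditional on each team, P(X < 5.2): I: 0.00877448; II: 0.308538; III: 0.519243.
By total probability, P(X < 5.2) = 0.166667·0.00877448 + 0.333333·0.308538 + 0.5·0.519243 = 0.36393.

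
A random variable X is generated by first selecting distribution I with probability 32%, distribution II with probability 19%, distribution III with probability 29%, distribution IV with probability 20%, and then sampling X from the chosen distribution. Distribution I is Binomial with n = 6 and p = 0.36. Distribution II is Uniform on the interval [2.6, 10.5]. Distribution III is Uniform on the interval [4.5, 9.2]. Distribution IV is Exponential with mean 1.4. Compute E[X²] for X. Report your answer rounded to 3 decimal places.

26.000

For each component E[X²] = Var + (mean)², giving I: 6.048; II: 48.1033; III: 48.7633; IV: 3.92.
Overall E[X²] = 0.32·6.048 + 0.19·48.1033 + 0.29·48.7633 + 0.2·3.92 = 26.0004.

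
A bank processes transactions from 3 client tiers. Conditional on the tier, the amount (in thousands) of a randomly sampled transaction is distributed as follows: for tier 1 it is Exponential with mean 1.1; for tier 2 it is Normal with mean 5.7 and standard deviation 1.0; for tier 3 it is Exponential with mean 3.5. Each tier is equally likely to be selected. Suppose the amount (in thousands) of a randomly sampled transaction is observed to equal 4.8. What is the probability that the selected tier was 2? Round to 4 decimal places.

0.7599

Likelihoods f(4.8 | ·): 1: 0.0115746; 2: 0.266085; 3: 0.0724983.
Posterior ∝ prior × likelihood. Numerator for 2: 0.333333·0.266085 = 0.0886951.
Normalizing constant: 0.333333·0.0115746 + 0.333333·0.266085 + 0.333333·0.0724983 = 0.116719.
P(2 | observation) = 0.0886951 / 0.116719 = 0.7599.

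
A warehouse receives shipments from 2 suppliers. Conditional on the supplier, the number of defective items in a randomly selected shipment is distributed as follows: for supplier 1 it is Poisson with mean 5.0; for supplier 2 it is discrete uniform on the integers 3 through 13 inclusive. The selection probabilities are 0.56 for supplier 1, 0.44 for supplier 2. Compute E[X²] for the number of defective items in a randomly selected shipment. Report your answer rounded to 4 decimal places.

For each component E[X²] = Var + (mean)², giving 1: 30; 2: 74.
Overall E[X²] = 0.56·30 + 0.44·74 = 49.36.

49.3600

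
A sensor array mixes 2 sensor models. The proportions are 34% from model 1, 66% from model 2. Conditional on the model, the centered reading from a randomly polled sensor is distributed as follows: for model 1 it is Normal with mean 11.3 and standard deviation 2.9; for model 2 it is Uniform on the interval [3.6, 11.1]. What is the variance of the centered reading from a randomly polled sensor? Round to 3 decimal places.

Per component, 1: μ=11.3, E[X²]=136.1; 2: μ=7.35, E[X²]=58.71.
E[X] = 0.34·11.3 + 0.66·7.35 = 8.693.
E[X²] = 0.34·136.1 + 0.66·58.71 = 85.0226.
Var(X) = E[X²] − (E[X])² = 85.0226 − 75.5682 = 9.45435.

9.454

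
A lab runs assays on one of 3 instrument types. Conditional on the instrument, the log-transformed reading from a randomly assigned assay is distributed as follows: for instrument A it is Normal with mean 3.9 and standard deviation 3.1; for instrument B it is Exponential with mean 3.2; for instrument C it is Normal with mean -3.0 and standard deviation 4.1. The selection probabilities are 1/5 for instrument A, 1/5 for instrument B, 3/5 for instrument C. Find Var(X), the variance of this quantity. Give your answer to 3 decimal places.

24.402

Per component, A: μ=3.9, E[X²]=24.82; B: μ=3.2, E[X²]=20.48; C: μ=-3, E[X²]=25.81.
E[X] = 0.2·3.9 + 0.2·3.2 + 0.6·-3 = -0.38.
E[X²] = 0.2·24.82 + 0.2·20.48 + 0.6·25.81 = 24.546.
Var(X) = E[X²] − (E[X])² = 24.546 − 0.1444 = 24.4016.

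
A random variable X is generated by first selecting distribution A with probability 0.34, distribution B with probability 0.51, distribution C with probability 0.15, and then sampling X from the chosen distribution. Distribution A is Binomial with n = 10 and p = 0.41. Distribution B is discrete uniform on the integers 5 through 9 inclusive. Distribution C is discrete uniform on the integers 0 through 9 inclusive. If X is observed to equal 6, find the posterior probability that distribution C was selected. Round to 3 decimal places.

Likelihoods P(X=6 | ·): A: 0.120873; B: 0.2; C: 0.1.
Posterior ∝ prior × likelihood. Numerator for C: 0.15·0.1 = 0.015.
Normalizing constant: 0.34·0.120873 + 0.51·0.2 + 0.15·0.1 = 0.158097.
P(C | observation) = 0.015 / 0.158097 = 0.0948785.

0.095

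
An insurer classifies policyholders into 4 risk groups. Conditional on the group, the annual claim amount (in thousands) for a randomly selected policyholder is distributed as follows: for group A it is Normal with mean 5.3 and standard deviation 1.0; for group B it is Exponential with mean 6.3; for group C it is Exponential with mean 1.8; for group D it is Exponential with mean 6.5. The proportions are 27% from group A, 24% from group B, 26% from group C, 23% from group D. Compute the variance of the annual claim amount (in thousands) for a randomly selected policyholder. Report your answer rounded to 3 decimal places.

23.956

Per component, A: μ=5.3, E[X²]=29.09; B: μ=6.3, E[X²]=79.38; C: μ=1.8, E[X²]=6.48; D: μ=6.5, E[X²]=84.5.
E[X] = 0.27·5.3 + 0.24·6.3 + 0.26·1.8 + 0.23·6.5 = 4.906.
E[X²] = 0.27·29.09 + 0.24·79.38 + 0.26·6.48 + 0.23·84.5 = 48.0253.
Var(X) = E[X²] − (E[X])² = 48.0253 − 24.0688 = 23.9565.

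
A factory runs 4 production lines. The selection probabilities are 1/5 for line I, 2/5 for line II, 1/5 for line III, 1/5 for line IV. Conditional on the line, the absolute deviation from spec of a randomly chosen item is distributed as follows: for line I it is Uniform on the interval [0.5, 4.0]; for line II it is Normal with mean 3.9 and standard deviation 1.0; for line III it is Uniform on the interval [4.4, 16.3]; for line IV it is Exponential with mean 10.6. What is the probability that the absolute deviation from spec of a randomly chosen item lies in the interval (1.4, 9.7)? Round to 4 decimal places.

Conditional on each line, P(1.4 < X < 9.7): I: 0.742857; II: 0.99379; III: 0.445378; IV: 0.475796.
By total probability, P(1.4 < X < 9.7) = 0.2·0.742857 + 0.4·0.99379 + 0.2·0.445378 + 0.2·0.475796 = 0.730322.

0.7303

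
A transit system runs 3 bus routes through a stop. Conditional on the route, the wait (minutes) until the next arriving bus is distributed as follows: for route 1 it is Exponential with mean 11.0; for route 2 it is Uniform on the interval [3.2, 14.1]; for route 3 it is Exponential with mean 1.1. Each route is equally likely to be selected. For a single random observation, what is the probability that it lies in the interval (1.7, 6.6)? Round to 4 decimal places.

Conditional on each route, P(1.7 < X < 6.6): 1: 0.307993; 2: 0.311927; 3: 0.210736.
By total probability, P(1.7 < X < 6.6) = 0.333333·0.307993 + 0.333333·0.311927 + 0.333333·0.210736 = 0.276885.

0.2769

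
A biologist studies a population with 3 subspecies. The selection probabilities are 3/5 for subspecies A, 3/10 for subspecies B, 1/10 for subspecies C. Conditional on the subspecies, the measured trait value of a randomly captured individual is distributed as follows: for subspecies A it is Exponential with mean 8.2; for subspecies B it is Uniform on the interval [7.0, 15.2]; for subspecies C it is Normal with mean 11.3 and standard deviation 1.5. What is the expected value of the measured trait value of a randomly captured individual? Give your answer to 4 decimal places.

9.3800

Component means — A: 8.2; B: 11.1; C: 11.3.
E[X] = 0.6·8.2 + 0.3·11.1 + 0.1·11.3 = 9.38.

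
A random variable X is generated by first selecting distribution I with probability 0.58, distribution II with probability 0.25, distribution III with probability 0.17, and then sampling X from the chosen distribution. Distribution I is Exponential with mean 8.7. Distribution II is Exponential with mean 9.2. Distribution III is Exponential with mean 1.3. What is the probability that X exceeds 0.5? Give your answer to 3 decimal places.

Conditional on each component, P(X > 0.5): I: 0.944149; II: 0.947103; III: 0.680712.
By total probability, P(X > 0.5) = 0.58·0.944149 + 0.25·0.947103 + 0.17·0.680712 = 0.900103.

0.900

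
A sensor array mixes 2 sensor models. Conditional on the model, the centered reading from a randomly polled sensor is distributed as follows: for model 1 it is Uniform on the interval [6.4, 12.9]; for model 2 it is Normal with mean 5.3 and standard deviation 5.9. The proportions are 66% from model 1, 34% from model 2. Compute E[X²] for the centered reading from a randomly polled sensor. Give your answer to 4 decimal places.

For each component E[X²] = Var + (mean)², giving 1: 96.6433; 2: 62.9.
Overall E[X²] = 0.66·96.6433 + 0.34·62.9 = 85.1706.

85.1706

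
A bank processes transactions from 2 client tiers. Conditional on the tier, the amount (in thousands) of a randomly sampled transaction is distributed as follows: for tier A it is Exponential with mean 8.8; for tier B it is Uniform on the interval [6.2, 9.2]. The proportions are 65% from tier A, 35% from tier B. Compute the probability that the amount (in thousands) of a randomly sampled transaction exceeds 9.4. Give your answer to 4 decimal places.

0.2234

Conditional on each tier, P(X > 9.4): A: 0.343633; B: 0.
By total probability, P(X > 9.4) = 0.65·0.343633 + 0.35·0 = 0.223361.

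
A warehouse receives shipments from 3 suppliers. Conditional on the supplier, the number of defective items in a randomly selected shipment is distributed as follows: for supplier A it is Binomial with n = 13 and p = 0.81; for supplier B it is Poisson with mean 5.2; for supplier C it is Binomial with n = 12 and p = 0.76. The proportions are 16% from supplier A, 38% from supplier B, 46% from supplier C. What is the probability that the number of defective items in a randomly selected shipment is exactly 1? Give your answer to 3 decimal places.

Conditional on each supplier, P(X = 1): A: 2.33062e-08; B: 0.0286861; C: 1.38777e-06.
By total probability, P(X = 1) = 0.16·2.33062e-08 + 0.38·0.0286861 + 0.46·1.38777e-06 = 0.0109014.

0.011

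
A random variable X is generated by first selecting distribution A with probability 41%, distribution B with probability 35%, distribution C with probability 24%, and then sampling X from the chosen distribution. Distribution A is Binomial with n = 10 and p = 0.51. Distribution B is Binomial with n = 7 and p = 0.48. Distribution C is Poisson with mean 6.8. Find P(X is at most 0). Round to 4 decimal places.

Conditional on each component, P(X ≤ 0): A: 0.000797923; B: 0.0102807; C: 0.00111378.
By total probability, P(X ≤ 0) = 0.41·0.000797923 + 0.35·0.0102807 + 0.24·0.00111378 = 0.00419271.

0.0042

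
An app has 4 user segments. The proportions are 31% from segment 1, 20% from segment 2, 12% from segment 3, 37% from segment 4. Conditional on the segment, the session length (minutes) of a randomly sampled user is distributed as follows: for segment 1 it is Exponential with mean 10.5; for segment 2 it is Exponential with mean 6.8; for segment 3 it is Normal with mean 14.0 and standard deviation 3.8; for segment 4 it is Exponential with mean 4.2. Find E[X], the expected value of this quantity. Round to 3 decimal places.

Component means — 1: 10.5; 2: 6.8; 3: 14; 4: 4.2.
E[X] = 0.31·10.5 + 0.2·6.8 + 0.12·14 + 0.37·4.2 = 7.849.

7.849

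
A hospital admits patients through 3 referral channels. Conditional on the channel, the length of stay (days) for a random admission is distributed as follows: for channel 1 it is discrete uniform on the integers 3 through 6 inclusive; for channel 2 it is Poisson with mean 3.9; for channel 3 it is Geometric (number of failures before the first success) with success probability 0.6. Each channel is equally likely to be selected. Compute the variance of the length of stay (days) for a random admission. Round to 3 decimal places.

Per component, 1: μ=4.5, E[X²]=21.5; 2: μ=3.9, E[X²]=19.11; 3: μ=0.666667, E[X²]=1.55556.
E[X] = 0.333333·4.5 + 0.333333·3.9 + 0.333333·0.666667 = 3.02222.
E[X²] = 0.333333·21.5 + 0.333333·19.11 + 0.333333·1.55556 = 14.0552.
Var(X) = E[X²] − (E[X])² = 14.0552 − 9.13383 = 4.92136.

4.921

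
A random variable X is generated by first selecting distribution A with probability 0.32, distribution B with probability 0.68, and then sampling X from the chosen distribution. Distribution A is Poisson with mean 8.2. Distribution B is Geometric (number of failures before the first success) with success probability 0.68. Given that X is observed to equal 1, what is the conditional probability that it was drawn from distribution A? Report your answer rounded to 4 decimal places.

0.0048

Likelihoods P(X=1 | ·): A: 0.00225216; B: 0.2176.
Posterior ∝ prior × likelihood. Numerator for A: 0.32·0.00225216 = 0.000720691.
Normalizing constant: 0.32·0.00225216 + 0.68·0.2176 = 0.148689.
P(A | observation) = 0.000720691 / 0.148689 = 0.00484698.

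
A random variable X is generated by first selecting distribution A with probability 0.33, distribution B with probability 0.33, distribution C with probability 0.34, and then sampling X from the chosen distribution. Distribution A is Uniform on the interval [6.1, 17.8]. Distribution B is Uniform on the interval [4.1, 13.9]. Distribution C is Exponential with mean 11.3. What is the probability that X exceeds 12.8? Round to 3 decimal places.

0.288

Conditional on each component, P(X > 12.8): A: 0.42735; B: 0.112245; C: 0.322148.
By total probability, P(X > 12.8) = 0.33·0.42735 + 0.33·0.112245 + 0.34·0.322148 = 0.287597.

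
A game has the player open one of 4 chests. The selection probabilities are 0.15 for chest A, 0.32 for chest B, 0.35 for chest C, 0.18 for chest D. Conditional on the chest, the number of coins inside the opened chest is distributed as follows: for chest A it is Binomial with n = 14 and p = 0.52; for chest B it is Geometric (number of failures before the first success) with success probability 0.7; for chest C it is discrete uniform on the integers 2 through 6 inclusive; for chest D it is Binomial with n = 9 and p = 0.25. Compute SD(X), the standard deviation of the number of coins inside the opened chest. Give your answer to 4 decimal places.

Per component, A: μ=7.28, E[X²]=56.4928; B: μ=0.428571, E[X²]=0.795918; C: μ=4, E[X²]=18; D: μ=2.25, E[X²]=6.75.
E[X] = 0.15·7.28 + 0.32·0.428571 + 0.35·4 + 0.18·2.25 = 3.03414.
E[X²] = 0.15·56.4928 + 0.32·0.795918 + 0.35·18 + 0.18·6.75 = 16.2436.
Var(X) = E[X²] − (E[X])² = 16.2436 − 9.20602 = 7.03759.
SD(X) = √7.03759 = 2.65285.

2.6528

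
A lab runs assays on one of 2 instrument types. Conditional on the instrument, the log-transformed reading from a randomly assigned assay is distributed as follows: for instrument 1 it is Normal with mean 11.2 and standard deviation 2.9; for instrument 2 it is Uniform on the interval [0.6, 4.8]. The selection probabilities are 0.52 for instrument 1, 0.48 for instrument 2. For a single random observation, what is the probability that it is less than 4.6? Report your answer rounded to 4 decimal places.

Conditional on each instrument, P(X < 4.6): 1: 0.0114271; 2: 0.952381.
By total probability, P(X < 4.6) = 0.52·0.0114271 + 0.48·0.952381 = 0.463085.

0.4631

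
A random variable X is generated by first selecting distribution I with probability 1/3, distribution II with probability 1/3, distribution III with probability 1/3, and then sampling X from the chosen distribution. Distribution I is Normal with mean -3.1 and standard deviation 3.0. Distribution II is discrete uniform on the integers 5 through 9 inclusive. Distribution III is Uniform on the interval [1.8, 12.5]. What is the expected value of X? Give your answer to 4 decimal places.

3.6833

Component means — I: -3.1; II: 7; III: 7.15.
E[X] = 0.333333·-3.1 + 0.333333·7 + 0.333333·7.15 = 3.68333.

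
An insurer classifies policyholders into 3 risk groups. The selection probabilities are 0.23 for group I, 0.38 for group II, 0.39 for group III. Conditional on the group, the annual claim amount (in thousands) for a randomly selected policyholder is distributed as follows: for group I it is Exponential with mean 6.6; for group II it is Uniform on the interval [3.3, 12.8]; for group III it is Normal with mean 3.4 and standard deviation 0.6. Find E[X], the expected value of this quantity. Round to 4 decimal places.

Component means — I: 6.6; II: 8.05; III: 3.4.
E[X] = 0.23·6.6 + 0.38·8.05 + 0.39·3.4 = 5.903.

5.9030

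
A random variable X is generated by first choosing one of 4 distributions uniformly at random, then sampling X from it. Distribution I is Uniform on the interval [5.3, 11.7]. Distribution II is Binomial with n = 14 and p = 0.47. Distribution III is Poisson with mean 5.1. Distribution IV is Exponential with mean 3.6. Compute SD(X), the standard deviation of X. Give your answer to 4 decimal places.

3.0865

Per component, I: μ=8.5, E[X²]=75.6633; II: μ=6.58, E[X²]=46.7838; III: μ=5.1, E[X²]=31.11; IV: μ=3.6, E[X²]=25.92.
E[X] = 0.25·8.5 + 0.25·6.58 + 0.25·5.1 + 0.25·3.6 = 5.945.
E[X²] = 0.25·75.6633 + 0.25·46.7838 + 0.25·31.11 + 0.25·25.92 = 44.8693.
Var(X) = E[X²] − (E[X])² = 44.8693 − 35.343 = 9.52626.
SD(X) = √9.52626 = 3.08646.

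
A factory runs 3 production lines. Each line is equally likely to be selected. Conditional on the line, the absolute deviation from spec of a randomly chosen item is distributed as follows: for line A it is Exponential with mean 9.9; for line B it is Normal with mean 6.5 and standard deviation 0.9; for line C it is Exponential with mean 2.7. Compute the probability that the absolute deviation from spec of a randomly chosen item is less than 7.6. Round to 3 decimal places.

Conditional on each line, P(X < 7.6): A: 0.53591; B: 0.889188; C: 0.940084.
By total probability, P(X < 7.6) = 0.333333·0.53591 + 0.333333·0.889188 + 0.333333·0.940084 = 0.788394.

0.788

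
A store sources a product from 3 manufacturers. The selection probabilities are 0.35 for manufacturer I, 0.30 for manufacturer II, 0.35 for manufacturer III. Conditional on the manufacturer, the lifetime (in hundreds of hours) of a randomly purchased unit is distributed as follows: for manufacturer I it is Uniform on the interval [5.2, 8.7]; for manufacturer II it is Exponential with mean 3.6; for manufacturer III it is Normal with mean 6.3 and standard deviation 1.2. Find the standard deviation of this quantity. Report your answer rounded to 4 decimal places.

2.5971

Per component, I: μ=6.95, E[X²]=49.3233; II: μ=3.6, E[X²]=25.92; III: μ=6.3, E[X²]=41.13.
E[X] = 0.35·6.95 + 0.3·3.6 + 0.35·6.3 = 5.7175.
E[X²] = 0.35·49.3233 + 0.3·25.92 + 0.35·41.13 = 39.4347.
Var(X) = E[X²] − (E[X])² = 39.4347 − 32.6898 = 6.74486.
SD(X) = √6.74486 = 2.59709.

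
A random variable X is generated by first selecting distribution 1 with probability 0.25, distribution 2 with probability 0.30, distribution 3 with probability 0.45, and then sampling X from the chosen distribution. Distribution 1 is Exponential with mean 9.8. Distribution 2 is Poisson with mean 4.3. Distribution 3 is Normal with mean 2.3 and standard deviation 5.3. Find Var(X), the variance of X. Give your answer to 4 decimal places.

Per component, 1: μ=9.8, E[X²]=192.08; 2: μ=4.3, E[X²]=22.79; 3: μ=2.3, E[X²]=33.38.
E[X] = 0.25·9.8 + 0.3·4.3 + 0.45·2.3 = 4.775.
E[X²] = 0.25·192.08 + 0.3·22.79 + 0.45·33.38 = 69.878.
Var(X) = E[X²] − (E[X])² = 69.878 − 22.8006 = 47.0774.

47.0774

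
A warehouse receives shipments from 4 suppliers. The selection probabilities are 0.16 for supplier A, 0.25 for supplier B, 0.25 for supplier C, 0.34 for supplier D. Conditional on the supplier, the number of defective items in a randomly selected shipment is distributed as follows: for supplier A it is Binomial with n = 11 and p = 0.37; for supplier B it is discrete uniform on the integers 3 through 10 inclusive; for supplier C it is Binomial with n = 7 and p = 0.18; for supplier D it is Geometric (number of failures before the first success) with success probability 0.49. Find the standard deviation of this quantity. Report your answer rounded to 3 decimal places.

2.830

Per component, A: μ=4.07, E[X²]=19.129; B: μ=6.5, E[X²]=47.5; C: μ=1.26, E[X²]=2.6208; D: μ=1.04082, E[X²]=3.20741.
E[X] = 0.16·4.07 + 0.25·6.5 + 0.25·1.26 + 0.34·1.04082 = 2.94508.
E[X²] = 0.16·19.129 + 0.25·47.5 + 0.25·2.6208 + 0.34·3.20741 = 16.6814.
Var(X) = E[X²] − (E[X])² = 16.6814 − 8.67348 = 8.00788.
SD(X) = √8.00788 = 2.82982.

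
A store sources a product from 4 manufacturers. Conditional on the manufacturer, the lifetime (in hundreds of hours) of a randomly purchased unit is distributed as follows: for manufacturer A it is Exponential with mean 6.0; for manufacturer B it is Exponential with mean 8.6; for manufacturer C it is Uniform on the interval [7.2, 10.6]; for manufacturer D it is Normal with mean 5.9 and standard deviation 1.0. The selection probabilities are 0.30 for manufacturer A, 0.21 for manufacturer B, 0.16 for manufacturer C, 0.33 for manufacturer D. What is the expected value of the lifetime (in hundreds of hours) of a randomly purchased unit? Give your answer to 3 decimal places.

Component means — A: 6; B: 8.6; C: 8.9; D: 5.9.
E[X] = 0.3·6 + 0.21·8.6 + 0.16·8.9 + 0.33·5.9 = 6.977.

6.977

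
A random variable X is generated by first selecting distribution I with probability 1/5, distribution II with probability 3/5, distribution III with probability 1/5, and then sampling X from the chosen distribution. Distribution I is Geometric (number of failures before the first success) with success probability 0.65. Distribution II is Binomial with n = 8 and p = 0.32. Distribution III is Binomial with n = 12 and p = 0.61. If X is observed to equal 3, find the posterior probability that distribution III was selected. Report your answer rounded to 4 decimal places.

Likelihoods P(X=3 | ·): I: 0.0278687; II: 0.266798; III: 0.010423.
Posterior ∝ prior × likelihood. Numerator for III: 0.2·0.010423 = 0.0020846.
Normalizing constant: 0.2·0.0278687 + 0.6·0.266798 + 0.2·0.010423 = 0.167737.
P(III | observation) = 0.0020846 / 0.167737 = 0.0124278.

0.0124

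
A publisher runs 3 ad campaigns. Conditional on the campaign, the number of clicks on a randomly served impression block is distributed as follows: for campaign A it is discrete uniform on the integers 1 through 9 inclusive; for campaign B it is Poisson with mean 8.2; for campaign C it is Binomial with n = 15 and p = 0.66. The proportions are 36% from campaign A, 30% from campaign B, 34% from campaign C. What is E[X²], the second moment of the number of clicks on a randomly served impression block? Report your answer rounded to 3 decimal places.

For each component E[X²] = Var + (mean)², giving A: 31.6667; B: 75.44; C: 101.376.
Overall E[X²] = 0.36·31.6667 + 0.3·75.44 + 0.34·101.376 = 68.4998.

68.500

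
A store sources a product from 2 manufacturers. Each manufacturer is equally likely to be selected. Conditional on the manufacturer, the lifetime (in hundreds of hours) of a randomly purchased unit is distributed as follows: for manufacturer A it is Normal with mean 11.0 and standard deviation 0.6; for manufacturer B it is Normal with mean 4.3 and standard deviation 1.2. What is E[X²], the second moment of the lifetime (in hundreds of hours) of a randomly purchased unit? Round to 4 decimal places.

For each component E[X²] = Var + (mean)², giving A: 121.36; B: 19.93.
Overall E[X²] = 0.5·121.36 + 0.5·19.93 = 70.645.

70.6450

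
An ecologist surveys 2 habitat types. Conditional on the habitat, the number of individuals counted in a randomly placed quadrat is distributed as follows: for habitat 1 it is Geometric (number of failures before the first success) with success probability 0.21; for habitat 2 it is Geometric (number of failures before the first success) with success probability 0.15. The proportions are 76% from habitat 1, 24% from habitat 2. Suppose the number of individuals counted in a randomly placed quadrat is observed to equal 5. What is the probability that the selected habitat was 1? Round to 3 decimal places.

0.755

Likelihoods P(X=5 | ·): 1: 0.0646182; 2: 0.0665558.
Posterior ∝ prior × likelihood. Numerator for 1: 0.76·0.0646182 = 0.0491098.
Normalizing constant: 0.76·0.0646182 + 0.24·0.0665558 = 0.0650832.
P(1 | observation) = 0.0491098 / 0.0650832 = 0.75457.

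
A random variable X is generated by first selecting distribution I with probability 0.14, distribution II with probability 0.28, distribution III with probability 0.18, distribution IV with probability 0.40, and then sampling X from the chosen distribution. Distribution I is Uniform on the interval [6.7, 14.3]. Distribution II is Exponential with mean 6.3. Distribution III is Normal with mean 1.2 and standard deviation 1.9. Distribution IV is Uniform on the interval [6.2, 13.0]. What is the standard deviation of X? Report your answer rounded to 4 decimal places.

4.9503

Per component, I: μ=10.5, E[X²]=115.063; II: μ=6.3, E[X²]=79.38; III: μ=1.2, E[X²]=5.05; IV: μ=9.6, E[X²]=96.0133.
E[X] = 0.14·10.5 + 0.28·6.3 + 0.18·1.2 + 0.4·9.6 = 7.29.
E[X²] = 0.14·115.063 + 0.28·79.38 + 0.18·5.05 + 0.4·96.0133 = 77.6496.
Var(X) = E[X²] − (E[X])² = 77.6496 − 53.1441 = 24.5055.
SD(X) = √24.5055 = 4.9503.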